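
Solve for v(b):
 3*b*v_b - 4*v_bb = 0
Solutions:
 v(b) = C1 + C2*erfi(sqrt(6)*b/4)


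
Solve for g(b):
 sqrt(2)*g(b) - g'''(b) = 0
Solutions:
 g(b) = C3*exp(2^(1/6)*b) + (C1*sin(2^(1/6)*sqrt(3)*b/2) + C2*cos(2^(1/6)*sqrt(3)*b/2))*exp(-2^(1/6)*b/2)


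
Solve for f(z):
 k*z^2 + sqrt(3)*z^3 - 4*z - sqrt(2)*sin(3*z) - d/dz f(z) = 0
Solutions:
 f(z) = C1 + k*z^3/3 + sqrt(3)*z^4/4 - 2*z^2 + sqrt(2)*cos(3*z)/3


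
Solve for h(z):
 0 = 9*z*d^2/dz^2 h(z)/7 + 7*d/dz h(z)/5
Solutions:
 h(z) = C1 + C2/z^(4/45)


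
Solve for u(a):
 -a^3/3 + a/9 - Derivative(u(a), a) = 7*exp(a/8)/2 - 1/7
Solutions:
 u(a) = C1 - a^4/12 + a^2/18 + a/7 - 28*exp(a/8)


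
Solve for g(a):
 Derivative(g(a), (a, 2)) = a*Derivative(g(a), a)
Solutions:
 g(a) = C1 + C2*erfi(sqrt(2)*a/2)


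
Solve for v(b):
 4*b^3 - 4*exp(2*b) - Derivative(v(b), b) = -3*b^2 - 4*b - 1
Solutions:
 v(b) = C1 + b^4 + b^3 + 2*b^2 + b - 2*exp(2*b)


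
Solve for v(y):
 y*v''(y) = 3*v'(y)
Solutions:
 v(y) = C1 + C2*y^4


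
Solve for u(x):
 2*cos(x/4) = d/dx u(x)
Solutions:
 u(x) = C1 + 8*sin(x/4)


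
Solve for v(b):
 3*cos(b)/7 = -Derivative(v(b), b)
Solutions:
 v(b) = C1 - 3*sin(b)/7


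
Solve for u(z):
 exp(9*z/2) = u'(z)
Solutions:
 u(z) = C1 + 2*exp(9*z/2)/9


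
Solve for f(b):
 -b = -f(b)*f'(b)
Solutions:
 f(b) = -sqrt(C1 + b^2)
 f(b) = sqrt(C1 + b^2)


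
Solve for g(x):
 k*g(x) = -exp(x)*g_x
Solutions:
 g(x) = C1*exp(k*exp(-x))


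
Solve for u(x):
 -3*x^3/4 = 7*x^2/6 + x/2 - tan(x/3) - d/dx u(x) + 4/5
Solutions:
 u(x) = C1 + 3*x^4/16 + 7*x^3/18 + x^2/4 + 4*x/5 + 3*log(cos(x/3))


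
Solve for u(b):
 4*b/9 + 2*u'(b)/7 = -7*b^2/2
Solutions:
 u(b) = C1 - 49*b^3/12 - 7*b^2/9


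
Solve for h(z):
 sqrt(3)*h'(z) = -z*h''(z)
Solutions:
 h(z) = C1 + C2*z^(1 - sqrt(3))


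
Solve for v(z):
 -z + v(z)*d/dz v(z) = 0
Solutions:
 v(z) = -sqrt(C1 + z^2)
 v(z) = sqrt(C1 + z^2)


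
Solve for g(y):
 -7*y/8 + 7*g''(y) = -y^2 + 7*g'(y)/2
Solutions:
 g(y) = C1 + C2*exp(y/2) + 2*y^3/21 + 25*y^2/56 + 25*y/14


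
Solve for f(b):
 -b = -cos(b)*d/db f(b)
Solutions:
 f(b) = C1 + Integral(b/cos(b), b)


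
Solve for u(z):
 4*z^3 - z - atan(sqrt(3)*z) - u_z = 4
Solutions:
 u(z) = C1 + z^4 - z^2/2 - z*atan(sqrt(3)*z) - 4*z + sqrt(3)*log(3*z^2 + 1)/6


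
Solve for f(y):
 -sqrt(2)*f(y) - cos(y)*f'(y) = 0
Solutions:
 f(y) = C1*(sin(y) - 1)^(sqrt(2)/2)/(sin(y) + 1)^(sqrt(2)/2)


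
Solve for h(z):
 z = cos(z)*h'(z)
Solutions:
 h(z) = C1 + Integral(z/cos(z), z)


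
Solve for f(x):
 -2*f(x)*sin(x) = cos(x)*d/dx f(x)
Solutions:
 f(x) = C1*cos(x)^2


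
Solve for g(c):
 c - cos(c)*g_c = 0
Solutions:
 g(c) = C1 + Integral(c/cos(c), c)


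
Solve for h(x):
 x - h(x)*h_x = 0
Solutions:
 h(x) = -sqrt(C1 + x^2)
 h(x) = sqrt(C1 + x^2)


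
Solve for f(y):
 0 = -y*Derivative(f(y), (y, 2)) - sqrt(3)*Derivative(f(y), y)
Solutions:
 f(y) = C1 + C2*y^(1 - sqrt(3))


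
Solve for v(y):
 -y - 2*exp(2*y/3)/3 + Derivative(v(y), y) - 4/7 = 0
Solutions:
 v(y) = C1 + y^2/2 + 4*y/7 + exp(2*y/3)


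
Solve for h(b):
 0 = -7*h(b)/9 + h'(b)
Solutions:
 h(b) = C1*exp(7*b/9)


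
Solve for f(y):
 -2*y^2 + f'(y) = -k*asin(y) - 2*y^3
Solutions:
 f(y) = C1 - k*(y*asin(y) + sqrt(1 - y^2)) - y^4/2 + 2*y^3/3


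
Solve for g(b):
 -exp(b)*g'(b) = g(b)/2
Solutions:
 g(b) = C1*exp(exp(-b)/2)


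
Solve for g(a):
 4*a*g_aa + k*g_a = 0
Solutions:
 g(a) = C1 + a^(1 - re(k)/4)*(C2*sin(log(a)*Abs(im(k))/4) + C3*cos(log(a)*im(k)/4))


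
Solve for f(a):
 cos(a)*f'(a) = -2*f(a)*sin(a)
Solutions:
 f(a) = C1*cos(a)^2


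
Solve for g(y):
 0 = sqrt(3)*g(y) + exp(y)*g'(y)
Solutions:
 g(y) = C1*exp(sqrt(3)*exp(-y))


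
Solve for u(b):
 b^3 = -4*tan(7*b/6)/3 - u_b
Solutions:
 u(b) = C1 - b^4/4 + 8*log(cos(7*b/6))/7


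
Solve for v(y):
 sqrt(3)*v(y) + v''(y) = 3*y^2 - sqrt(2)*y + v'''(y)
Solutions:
 v(y) = C1*exp(y*(-2^(2/3)*(2 + 27*sqrt(3) + sqrt(-4 + (2 + 27*sqrt(3))^2))^(1/3) - 2*2^(1/3)/(2 + 27*sqrt(3) + sqrt(-4 + (2 + 27*sqrt(3))^2))^(1/3) + 4)/12)*sin(2^(1/3)*sqrt(3)*y*(-2^(1/3)*(2 + 27*sqrt(3) + sqrt(-4 + 729*(-sqrt(3) - 2/27)^2))^(1/3) + 2/(2 + 27*sqrt(3) + sqrt(-4 + 729*(-sqrt(3) - 2/27)^2))^(1/3))/12) + C2*exp(y*(-2^(2/3)*(2 + 27*sqrt(3) + sqrt(-4 + (2 + 27*sqrt(3))^2))^(1/3) - 2*2^(1/3)/(2 + 27*sqrt(3) + sqrt(-4 + (2 + 27*sqrt(3))^2))^(1/3) + 4)/12)*cos(2^(1/3)*sqrt(3)*y*(-2^(1/3)*(2 + 27*sqrt(3) + sqrt(-4 + 729*(-sqrt(3) - 2/27)^2))^(1/3) + 2/(2 + 27*sqrt(3) + sqrt(-4 + 729*(-sqrt(3) - 2/27)^2))^(1/3))/12) + C3*exp(y*(2*2^(1/3)/(2 + 27*sqrt(3) + sqrt(-4 + (2 + 27*sqrt(3))^2))^(1/3) + 2 + 2^(2/3)*(2 + 27*sqrt(3) + sqrt(-4 + (2 + 27*sqrt(3))^2))^(1/3))/6) + sqrt(3)*y^2 - sqrt(6)*y/3 - 2


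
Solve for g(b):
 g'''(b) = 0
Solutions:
 g(b) = C1 + C2*b + C3*b^2


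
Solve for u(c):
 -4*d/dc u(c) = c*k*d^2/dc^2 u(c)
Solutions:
 u(c) = C1 + c^(((re(k) - 4)*re(k) + im(k)^2)/(re(k)^2 + im(k)^2))*(C2*sin(4*log(c)*Abs(im(k))/(re(k)^2 + im(k)^2)) + C3*cos(4*log(c)*im(k)/(re(k)^2 + im(k)^2)))


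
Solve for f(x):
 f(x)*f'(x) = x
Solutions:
 f(x) = -sqrt(C1 + x^2)
 f(x) = sqrt(C1 + x^2)


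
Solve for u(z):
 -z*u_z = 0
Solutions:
 u(z) = C1


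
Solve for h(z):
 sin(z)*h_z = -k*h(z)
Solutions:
 h(z) = C1*exp(k*(-log(cos(z) - 1) + log(cos(z) + 1))/2)


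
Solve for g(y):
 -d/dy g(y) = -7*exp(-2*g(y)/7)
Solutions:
 g(y) = 7*log(-sqrt(C1 + 7*y)) - 7*log(7) + 7*log(14)/2
 g(y) = 7*log(C1 + 7*y)/2 - 7*log(7) + 7*log(14)/2


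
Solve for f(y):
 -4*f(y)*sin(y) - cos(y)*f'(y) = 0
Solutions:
 f(y) = C1*cos(y)^4


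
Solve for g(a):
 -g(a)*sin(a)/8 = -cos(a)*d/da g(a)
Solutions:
 g(a) = C1/cos(a)^(1/8)


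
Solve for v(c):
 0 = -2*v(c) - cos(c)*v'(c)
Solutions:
 v(c) = C1*(sin(c) - 1)/(sin(c) + 1)


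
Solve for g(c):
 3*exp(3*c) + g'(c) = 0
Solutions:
 g(c) = C1 - exp(3*c)


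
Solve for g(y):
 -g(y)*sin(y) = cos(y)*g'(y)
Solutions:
 g(y) = C1*cos(y)


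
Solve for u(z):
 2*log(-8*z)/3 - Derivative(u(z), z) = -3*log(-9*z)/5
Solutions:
 u(z) = C1 + 19*z*log(-z)/15 + z*(-19/15 + log(3)/5 + log(12))


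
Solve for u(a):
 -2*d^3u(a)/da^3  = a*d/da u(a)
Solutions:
 u(a) = C1 + Integral(C2*airyai(-2^(2/3)*a/2) + C3*airybi(-2^(2/3)*a/2), a)


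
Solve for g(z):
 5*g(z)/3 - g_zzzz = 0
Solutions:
 g(z) = C1*exp(-3^(3/4)*5^(1/4)*z/3) + C2*exp(3^(3/4)*5^(1/4)*z/3) + C3*sin(3^(3/4)*5^(1/4)*z/3) + C4*cos(3^(3/4)*5^(1/4)*z/3)


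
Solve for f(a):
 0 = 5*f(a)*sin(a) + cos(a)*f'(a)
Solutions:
 f(a) = C1*cos(a)^5


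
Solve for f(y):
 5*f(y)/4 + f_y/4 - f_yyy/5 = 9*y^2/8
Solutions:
 f(y) = C1*exp(-15^(1/3)*y*(15^(1/3)/(sqrt(2010) + 45)^(1/3) + (sqrt(2010) + 45)^(1/3))/12)*sin(3^(1/6)*5^(1/3)*y*(-3^(2/3)*(sqrt(2010) + 45)^(1/3) + 3*5^(1/3)/(sqrt(2010) + 45)^(1/3))/12) + C2*exp(-15^(1/3)*y*(15^(1/3)/(sqrt(2010) + 45)^(1/3) + (sqrt(2010) + 45)^(1/3))/12)*cos(3^(1/6)*5^(1/3)*y*(-3^(2/3)*(sqrt(2010) + 45)^(1/3) + 3*5^(1/3)/(sqrt(2010) + 45)^(1/3))/12) + C3*exp(15^(1/3)*y*(15^(1/3)/(sqrt(2010) + 45)^(1/3) + (sqrt(2010) + 45)^(1/3))/6) + 9*y^2/10 - 9*y/25 + 9/125


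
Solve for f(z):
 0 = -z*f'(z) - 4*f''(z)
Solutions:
 f(z) = C1 + C2*erf(sqrt(2)*z/4)


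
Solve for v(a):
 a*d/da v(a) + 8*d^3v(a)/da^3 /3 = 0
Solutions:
 v(a) = C1 + Integral(C2*airyai(-3^(1/3)*a/2) + C3*airybi(-3^(1/3)*a/2), a)


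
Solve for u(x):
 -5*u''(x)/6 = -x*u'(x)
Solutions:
 u(x) = C1 + C2*erfi(sqrt(15)*x/5)


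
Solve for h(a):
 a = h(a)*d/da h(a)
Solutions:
 h(a) = -sqrt(C1 + a^2)
 h(a) = sqrt(C1 + a^2)


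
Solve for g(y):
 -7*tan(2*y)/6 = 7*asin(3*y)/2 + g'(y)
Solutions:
 g(y) = C1 - 7*y*asin(3*y)/2 - 7*sqrt(1 - 9*y^2)/6 + 7*log(cos(2*y))/12


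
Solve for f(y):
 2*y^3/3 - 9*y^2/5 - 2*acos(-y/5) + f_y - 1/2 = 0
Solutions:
 f(y) = C1 - y^4/6 + 3*y^3/5 + 2*y*acos(-y/5) + y/2 + 2*sqrt(25 - y^2)


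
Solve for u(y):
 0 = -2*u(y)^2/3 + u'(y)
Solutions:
 u(y) = -3/(C1 + 2*y)


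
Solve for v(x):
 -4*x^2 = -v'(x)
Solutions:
 v(x) = C1 + 4*x^3/3


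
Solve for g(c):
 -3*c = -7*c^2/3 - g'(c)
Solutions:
 g(c) = C1 - 7*c^3/9 + 3*c^2/2


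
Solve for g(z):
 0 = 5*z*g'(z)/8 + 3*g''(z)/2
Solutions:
 g(z) = C1 + C2*erf(sqrt(30)*z/12)


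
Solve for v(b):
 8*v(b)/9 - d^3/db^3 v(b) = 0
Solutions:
 v(b) = C3*exp(2*3^(1/3)*b/3) + (C1*sin(3^(5/6)*b/3) + C2*cos(3^(5/6)*b/3))*exp(-3^(1/3)*b/3)


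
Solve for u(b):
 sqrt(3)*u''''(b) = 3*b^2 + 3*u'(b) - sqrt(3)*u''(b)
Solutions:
 u(b) = C1 + C2*exp(-2^(1/3)*sqrt(3)*b*(-2/(9 + sqrt(85))^(1/3) + 2^(1/3)*(9 + sqrt(85))^(1/3))/12)*sin(2^(1/3)*b*(2/(9 + sqrt(85))^(1/3) + 2^(1/3)*(9 + sqrt(85))^(1/3))/4) + C3*exp(-2^(1/3)*sqrt(3)*b*(-2/(9 + sqrt(85))^(1/3) + 2^(1/3)*(9 + sqrt(85))^(1/3))/12)*cos(2^(1/3)*b*(2/(9 + sqrt(85))^(1/3) + 2^(1/3)*(9 + sqrt(85))^(1/3))/4) + C4*exp(2^(1/3)*sqrt(3)*b*(-2/(9 + sqrt(85))^(1/3) + 2^(1/3)*(9 + sqrt(85))^(1/3))/6) - b^3/3 - sqrt(3)*b^2/3 - 2*b/3


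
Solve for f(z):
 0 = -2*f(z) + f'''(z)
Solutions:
 f(z) = C3*exp(2^(1/3)*z) + (C1*sin(2^(1/3)*sqrt(3)*z/2) + C2*cos(2^(1/3)*sqrt(3)*z/2))*exp(-2^(1/3)*z/2)


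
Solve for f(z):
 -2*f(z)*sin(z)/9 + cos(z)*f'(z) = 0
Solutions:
 f(z) = C1/cos(z)^(2/9)


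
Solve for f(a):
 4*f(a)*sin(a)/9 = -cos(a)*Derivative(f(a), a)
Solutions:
 f(a) = C1*cos(a)^(4/9)


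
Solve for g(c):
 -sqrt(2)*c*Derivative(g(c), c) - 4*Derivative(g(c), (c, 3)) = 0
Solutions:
 g(c) = C1 + Integral(C2*airyai(-sqrt(2)*c/2) + C3*airybi(-sqrt(2)*c/2), c)


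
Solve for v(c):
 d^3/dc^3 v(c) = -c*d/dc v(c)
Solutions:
 v(c) = C1 + Integral(C2*airyai(-c) + C3*airybi(-c), c)


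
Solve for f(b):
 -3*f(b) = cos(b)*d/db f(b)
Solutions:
 f(b) = C1*(sin(b) - 1)^(3/2)/(sin(b) + 1)^(3/2)


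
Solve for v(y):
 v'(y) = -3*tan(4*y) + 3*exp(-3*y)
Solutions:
 v(y) = C1 - 3*log(tan(4*y)^2 + 1)/8 - exp(-3*y)


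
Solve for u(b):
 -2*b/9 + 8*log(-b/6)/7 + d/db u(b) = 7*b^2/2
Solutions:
 u(b) = C1 + 7*b^3/6 + b^2/9 - 8*b*log(-b)/7 + 8*b*(1 + log(6))/7


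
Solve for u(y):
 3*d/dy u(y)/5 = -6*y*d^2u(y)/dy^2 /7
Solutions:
 u(y) = C1 + C2*y^(3/10)


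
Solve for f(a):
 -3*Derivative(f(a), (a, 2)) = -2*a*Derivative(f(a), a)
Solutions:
 f(a) = C1 + C2*erfi(sqrt(3)*a/3)


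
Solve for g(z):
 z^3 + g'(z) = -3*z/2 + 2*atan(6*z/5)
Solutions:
 g(z) = C1 - z^4/4 - 3*z^2/4 + 2*z*atan(6*z/5) - 5*log(36*z^2 + 25)/6


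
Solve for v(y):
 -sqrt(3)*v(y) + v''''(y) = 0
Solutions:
 v(y) = C1*exp(-3^(1/8)*y) + C2*exp(3^(1/8)*y) + C3*sin(3^(1/8)*y) + C4*cos(3^(1/8)*y)


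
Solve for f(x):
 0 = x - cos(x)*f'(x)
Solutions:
 f(x) = C1 + Integral(x/cos(x), x)


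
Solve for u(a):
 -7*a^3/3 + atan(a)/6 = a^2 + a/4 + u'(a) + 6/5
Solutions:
 u(a) = C1 - 7*a^4/12 - a^3/3 - a^2/8 + a*atan(a)/6 - 6*a/5 - log(a^2 + 1)/12


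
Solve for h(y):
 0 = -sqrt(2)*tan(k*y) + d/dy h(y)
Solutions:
 h(y) = C1 + sqrt(2)*Piecewise((-log(cos(k*y))/k, Ne(k, 0)), (0, True))


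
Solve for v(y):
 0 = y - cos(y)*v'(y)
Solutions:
 v(y) = C1 + Integral(y/cos(y), y)


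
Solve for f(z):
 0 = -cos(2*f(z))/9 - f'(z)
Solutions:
 z/9 - log(sin(2*f(z)) - 1)/4 + log(sin(2*f(z)) + 1)/4 = C1


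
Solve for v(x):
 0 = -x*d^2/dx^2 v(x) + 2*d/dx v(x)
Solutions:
 v(x) = C1 + C2*x^3


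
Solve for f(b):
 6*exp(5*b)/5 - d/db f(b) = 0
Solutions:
 f(b) = C1 + 6*exp(5*b)/25


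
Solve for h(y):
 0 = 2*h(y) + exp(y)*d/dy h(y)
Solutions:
 h(y) = C1*exp(2*exp(-y))


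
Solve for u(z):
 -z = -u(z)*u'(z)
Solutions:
 u(z) = -sqrt(C1 + z^2)
 u(z) = sqrt(C1 + z^2)


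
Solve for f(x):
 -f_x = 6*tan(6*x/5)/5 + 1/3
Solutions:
 f(x) = C1 - x/3 + log(cos(6*x/5))


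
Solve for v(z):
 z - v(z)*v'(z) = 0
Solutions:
 v(z) = -sqrt(C1 + z^2)
 v(z) = sqrt(C1 + z^2)


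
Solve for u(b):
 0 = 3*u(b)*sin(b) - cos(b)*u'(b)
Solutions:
 u(b) = C1/cos(b)^3


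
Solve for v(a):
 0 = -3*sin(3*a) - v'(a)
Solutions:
 v(a) = C1 + cos(3*a)


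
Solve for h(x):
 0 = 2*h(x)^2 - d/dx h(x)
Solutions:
 h(x) = -1/(C1 + 2*x)


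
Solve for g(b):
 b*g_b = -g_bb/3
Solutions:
 g(b) = C1 + C2*erf(sqrt(6)*b/2)


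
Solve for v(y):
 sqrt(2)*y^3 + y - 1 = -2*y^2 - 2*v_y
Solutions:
 v(y) = C1 - sqrt(2)*y^4/8 - y^3/3 - y^2/4 + y/2


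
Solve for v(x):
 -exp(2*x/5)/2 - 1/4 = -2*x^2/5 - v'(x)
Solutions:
 v(x) = C1 - 2*x^3/15 + x/4 + 5*exp(2*x/5)/4


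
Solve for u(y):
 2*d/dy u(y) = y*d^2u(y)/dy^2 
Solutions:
 u(y) = C1 + C2*y^3


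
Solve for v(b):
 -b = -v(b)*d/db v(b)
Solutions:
 v(b) = -sqrt(C1 + b^2)
 v(b) = sqrt(C1 + b^2)


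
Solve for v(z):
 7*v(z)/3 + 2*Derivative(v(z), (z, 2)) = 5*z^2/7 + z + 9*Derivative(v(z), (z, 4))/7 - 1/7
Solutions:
 v(z) = C1*exp(-sqrt(21)*z/3) + C2*exp(sqrt(21)*z/3) + C3*sin(sqrt(7)*z/3) + C4*cos(sqrt(7)*z/3) + 15*z^2/49 + 3*z/7 - 201/343


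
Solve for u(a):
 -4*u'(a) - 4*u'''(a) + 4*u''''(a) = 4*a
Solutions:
 u(a) = C1 + C2*exp(a*(-2^(2/3)*(3*sqrt(93) + 29)^(1/3) - 2*2^(1/3)/(3*sqrt(93) + 29)^(1/3) + 4)/12)*sin(2^(1/3)*sqrt(3)*a*(-2^(1/3)*(3*sqrt(93) + 29)^(1/3) + 2/(3*sqrt(93) + 29)^(1/3))/12) + C3*exp(a*(-2^(2/3)*(3*sqrt(93) + 29)^(1/3) - 2*2^(1/3)/(3*sqrt(93) + 29)^(1/3) + 4)/12)*cos(2^(1/3)*sqrt(3)*a*(-2^(1/3)*(3*sqrt(93) + 29)^(1/3) + 2/(3*sqrt(93) + 29)^(1/3))/12) + C4*exp(a*(2*2^(1/3)/(3*sqrt(93) + 29)^(1/3) + 2 + 2^(2/3)*(3*sqrt(93) + 29)^(1/3))/6) - a^2/2


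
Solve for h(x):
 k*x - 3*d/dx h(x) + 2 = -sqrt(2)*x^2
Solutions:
 h(x) = C1 + k*x^2/6 + sqrt(2)*x^3/9 + 2*x/3


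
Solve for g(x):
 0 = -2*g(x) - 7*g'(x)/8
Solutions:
 g(x) = C1*exp(-16*x/7)


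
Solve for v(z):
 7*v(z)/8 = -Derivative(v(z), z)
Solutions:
 v(z) = C1*exp(-7*z/8)


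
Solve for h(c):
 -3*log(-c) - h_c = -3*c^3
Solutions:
 h(c) = C1 + 3*c^4/4 - 3*c*log(-c) + 3*c


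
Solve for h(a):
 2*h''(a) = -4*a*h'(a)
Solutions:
 h(a) = C1 + C2*erf(a)


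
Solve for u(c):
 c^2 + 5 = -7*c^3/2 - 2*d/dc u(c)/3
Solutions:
 u(c) = C1 - 21*c^4/16 - c^3/2 - 15*c/2


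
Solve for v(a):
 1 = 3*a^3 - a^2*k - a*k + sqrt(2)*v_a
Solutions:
 v(a) = C1 - 3*sqrt(2)*a^4/8 + sqrt(2)*a^3*k/6 + sqrt(2)*a^2*k/4 + sqrt(2)*a/2


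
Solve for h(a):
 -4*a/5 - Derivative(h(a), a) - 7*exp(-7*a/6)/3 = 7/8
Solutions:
 h(a) = C1 - 2*a^2/5 - 7*a/8 + 2*exp(-7*a/6)


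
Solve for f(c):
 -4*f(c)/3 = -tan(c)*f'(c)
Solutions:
 f(c) = C1*sin(c)^(4/3)


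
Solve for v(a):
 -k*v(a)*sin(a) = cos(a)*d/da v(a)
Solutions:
 v(a) = C1*exp(k*log(cos(a)))


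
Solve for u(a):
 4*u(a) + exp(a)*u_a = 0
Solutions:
 u(a) = C1*exp(4*exp(-a))


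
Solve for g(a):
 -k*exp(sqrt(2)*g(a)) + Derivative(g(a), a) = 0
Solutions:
 g(a) = sqrt(2)*(2*log(-1/(C1 + a*k)) - log(2))/4


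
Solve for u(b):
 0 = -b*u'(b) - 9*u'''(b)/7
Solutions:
 u(b) = C1 + Integral(C2*airyai(-21^(1/3)*b/3) + C3*airybi(-21^(1/3)*b/3), b)


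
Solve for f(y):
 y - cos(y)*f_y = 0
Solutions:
 f(y) = C1 + Integral(y/cos(y), y)


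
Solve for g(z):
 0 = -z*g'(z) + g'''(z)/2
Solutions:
 g(z) = C1 + Integral(C2*airyai(2^(1/3)*z) + C3*airybi(2^(1/3)*z), z)


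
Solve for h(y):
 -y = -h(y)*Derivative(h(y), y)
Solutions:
 h(y) = -sqrt(C1 + y^2)
 h(y) = sqrt(C1 + y^2)


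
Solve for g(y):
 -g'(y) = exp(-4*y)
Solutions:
 g(y) = C1 + exp(-4*y)/4


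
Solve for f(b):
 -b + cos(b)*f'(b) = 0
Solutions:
 f(b) = C1 + Integral(b/cos(b), b)


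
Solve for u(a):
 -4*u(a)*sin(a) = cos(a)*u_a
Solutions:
 u(a) = C1*cos(a)^4


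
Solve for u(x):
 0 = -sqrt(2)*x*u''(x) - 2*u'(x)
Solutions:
 u(x) = C1 + C2*x^(1 - sqrt(2))


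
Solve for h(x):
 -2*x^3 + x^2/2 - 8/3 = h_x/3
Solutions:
 h(x) = C1 - 3*x^4/2 + x^3/2 - 8*x


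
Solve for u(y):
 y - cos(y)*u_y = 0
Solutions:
 u(y) = C1 + Integral(y/cos(y), y)


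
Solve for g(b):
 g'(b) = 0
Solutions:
 g(b) = C1


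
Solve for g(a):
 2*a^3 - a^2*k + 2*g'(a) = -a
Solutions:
 g(a) = C1 - a^4/4 + a^3*k/6 - a^2/4


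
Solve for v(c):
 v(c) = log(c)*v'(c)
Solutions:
 v(c) = C1*exp(li(c))


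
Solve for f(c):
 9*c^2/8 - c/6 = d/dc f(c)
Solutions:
 f(c) = C1 + 3*c^3/8 - c^2/12


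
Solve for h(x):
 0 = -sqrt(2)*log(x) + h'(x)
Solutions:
 h(x) = C1 + sqrt(2)*x*log(x) - sqrt(2)*x


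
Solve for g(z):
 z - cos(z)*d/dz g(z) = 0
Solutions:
 g(z) = C1 + Integral(z/cos(z), z)


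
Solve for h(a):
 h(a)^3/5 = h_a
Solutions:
 h(a) = -sqrt(10)*sqrt(-1/(C1 + a))/2
 h(a) = sqrt(10)*sqrt(-1/(C1 + a))/2


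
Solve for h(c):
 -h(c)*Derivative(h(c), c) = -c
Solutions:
 h(c) = -sqrt(C1 + c^2)
 h(c) = sqrt(C1 + c^2)


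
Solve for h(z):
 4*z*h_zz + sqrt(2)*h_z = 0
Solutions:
 h(z) = C1 + C2*z^(1 - sqrt(2)/4)


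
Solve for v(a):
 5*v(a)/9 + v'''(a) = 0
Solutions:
 v(a) = C3*exp(-15^(1/3)*a/3) + (C1*sin(3^(5/6)*5^(1/3)*a/6) + C2*cos(3^(5/6)*5^(1/3)*a/6))*exp(15^(1/3)*a/6)


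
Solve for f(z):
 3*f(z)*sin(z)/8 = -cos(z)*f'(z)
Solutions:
 f(z) = C1*cos(z)^(3/8)


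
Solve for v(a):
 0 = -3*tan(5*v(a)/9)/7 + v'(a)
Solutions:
 v(a) = -9*asin(C1*exp(5*a/21))/5 + 9*pi/5
 v(a) = 9*asin(C1*exp(5*a/21))/5


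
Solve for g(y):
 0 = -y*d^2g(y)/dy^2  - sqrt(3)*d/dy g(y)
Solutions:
 g(y) = C1 + C2*y^(1 - sqrt(3))


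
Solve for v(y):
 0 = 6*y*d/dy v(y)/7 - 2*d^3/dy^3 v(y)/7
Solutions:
 v(y) = C1 + Integral(C2*airyai(3^(1/3)*y) + C3*airybi(3^(1/3)*y), y)


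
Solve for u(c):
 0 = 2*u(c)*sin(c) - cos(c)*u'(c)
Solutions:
 u(c) = C1/cos(c)^2


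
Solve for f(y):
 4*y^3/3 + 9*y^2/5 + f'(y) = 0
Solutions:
 f(y) = C1 - y^4/3 - 3*y^3/5


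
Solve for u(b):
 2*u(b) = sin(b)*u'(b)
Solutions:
 u(b) = C1*(cos(b) - 1)/(cos(b) + 1)


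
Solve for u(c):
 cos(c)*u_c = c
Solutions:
 u(c) = C1 + Integral(c/cos(c), c)


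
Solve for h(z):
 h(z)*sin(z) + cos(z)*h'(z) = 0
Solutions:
 h(z) = C1*cos(z)


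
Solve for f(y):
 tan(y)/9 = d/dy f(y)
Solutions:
 f(y) = C1 - log(cos(y))/9


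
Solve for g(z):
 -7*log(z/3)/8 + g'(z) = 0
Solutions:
 g(z) = C1 + 7*z*log(z)/8 - 7*z*log(3)/8 - 7*z/8


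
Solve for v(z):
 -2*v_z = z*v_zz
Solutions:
 v(z) = C1 + C2/z


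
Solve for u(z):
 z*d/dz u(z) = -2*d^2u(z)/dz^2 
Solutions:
 u(z) = C1 + C2*erf(z/2)


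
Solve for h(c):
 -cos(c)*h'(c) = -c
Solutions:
 h(c) = C1 + Integral(c/cos(c), c)


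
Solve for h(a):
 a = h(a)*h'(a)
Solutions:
 h(a) = -sqrt(C1 + a^2)
 h(a) = sqrt(C1 + a^2)


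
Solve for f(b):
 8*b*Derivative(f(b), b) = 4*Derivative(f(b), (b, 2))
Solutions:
 f(b) = C1 + C2*erfi(b)


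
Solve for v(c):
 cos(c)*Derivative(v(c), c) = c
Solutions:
 v(c) = C1 + Integral(c/cos(c), c)


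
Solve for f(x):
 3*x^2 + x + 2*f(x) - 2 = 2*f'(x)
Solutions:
 f(x) = C1*exp(x) - 3*x^2/2 - 7*x/2 - 5/2


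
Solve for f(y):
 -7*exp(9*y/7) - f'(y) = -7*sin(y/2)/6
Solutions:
 f(y) = C1 - 49*exp(9*y/7)/9 - 7*cos(y/2)/3


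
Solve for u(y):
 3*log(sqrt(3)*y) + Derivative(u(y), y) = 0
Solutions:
 u(y) = C1 - 3*y*log(y) - 3*y*log(3)/2 + 3*y


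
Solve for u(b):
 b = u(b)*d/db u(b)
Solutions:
 u(b) = -sqrt(C1 + b^2)
 u(b) = sqrt(C1 + b^2)


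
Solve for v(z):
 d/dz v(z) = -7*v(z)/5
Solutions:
 v(z) = C1*exp(-7*z/5)


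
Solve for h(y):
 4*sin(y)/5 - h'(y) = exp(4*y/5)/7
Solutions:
 h(y) = C1 - 5*exp(4*y/5)/28 - 4*cos(y)/5


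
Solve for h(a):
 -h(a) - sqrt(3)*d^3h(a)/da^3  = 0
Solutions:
 h(a) = C3*exp(-3^(5/6)*a/3) + (C1*sin(3^(1/3)*a/2) + C2*cos(3^(1/3)*a/2))*exp(3^(5/6)*a/6)


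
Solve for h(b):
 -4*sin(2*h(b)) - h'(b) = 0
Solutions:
 h(b) = pi - acos((-C1 - exp(16*b))/(C1 - exp(16*b)))/2
 h(b) = acos((-C1 - exp(16*b))/(C1 - exp(16*b)))/2


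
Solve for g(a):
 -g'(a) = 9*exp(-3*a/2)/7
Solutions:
 g(a) = C1 + 6*exp(-3*a/2)/7


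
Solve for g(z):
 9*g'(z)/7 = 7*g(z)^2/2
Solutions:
 g(z) = -18/(C1 + 49*z)


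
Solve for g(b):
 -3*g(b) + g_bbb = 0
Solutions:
 g(b) = C3*exp(3^(1/3)*b) + (C1*sin(3^(5/6)*b/2) + C2*cos(3^(5/6)*b/2))*exp(-3^(1/3)*b/2)


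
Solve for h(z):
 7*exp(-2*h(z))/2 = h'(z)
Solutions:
 h(z) = log(-sqrt(C1 + 7*z))
 h(z) = log(C1 + 7*z)/2


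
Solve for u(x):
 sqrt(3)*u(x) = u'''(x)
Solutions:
 u(x) = C3*exp(3^(1/6)*x) + (C1*sin(3^(2/3)*x/2) + C2*cos(3^(2/3)*x/2))*exp(-3^(1/6)*x/2)


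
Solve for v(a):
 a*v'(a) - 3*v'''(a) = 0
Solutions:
 v(a) = C1 + Integral(C2*airyai(3^(2/3)*a/3) + C3*airybi(3^(2/3)*a/3), a)


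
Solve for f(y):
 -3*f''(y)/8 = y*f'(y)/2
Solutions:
 f(y) = C1 + C2*erf(sqrt(6)*y/3)


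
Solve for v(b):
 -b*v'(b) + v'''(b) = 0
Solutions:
 v(b) = C1 + Integral(C2*airyai(b) + C3*airybi(b), b)


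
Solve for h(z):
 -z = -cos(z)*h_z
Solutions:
 h(z) = C1 + Integral(z/cos(z), z)


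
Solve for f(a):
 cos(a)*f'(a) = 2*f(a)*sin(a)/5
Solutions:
 f(a) = C1/cos(a)^(2/5)


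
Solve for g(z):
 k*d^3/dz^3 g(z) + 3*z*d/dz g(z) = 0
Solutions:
 g(z) = C1 + Integral(C2*airyai(3^(1/3)*z*(-1/k)^(1/3)) + C3*airybi(3^(1/3)*z*(-1/k)^(1/3)), z)


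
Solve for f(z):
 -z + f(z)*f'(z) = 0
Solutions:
 f(z) = -sqrt(C1 + z^2)
 f(z) = sqrt(C1 + z^2)


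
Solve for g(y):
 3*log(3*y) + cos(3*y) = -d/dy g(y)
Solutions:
 g(y) = C1 - 3*y*log(y) - 3*y*log(3) + 3*y - sin(3*y)/3


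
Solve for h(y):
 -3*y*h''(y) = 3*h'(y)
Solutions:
 h(y) = C1 + C2*log(y)


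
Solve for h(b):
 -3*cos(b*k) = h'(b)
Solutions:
 h(b) = C1 - 3*sin(b*k)/k


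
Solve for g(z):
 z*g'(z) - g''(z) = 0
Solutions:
 g(z) = C1 + C2*erfi(sqrt(2)*z/2)


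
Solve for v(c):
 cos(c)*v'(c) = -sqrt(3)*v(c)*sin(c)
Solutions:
 v(c) = C1*cos(c)^(sqrt(3))


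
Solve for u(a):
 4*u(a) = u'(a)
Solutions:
 u(a) = C1*exp(4*a)


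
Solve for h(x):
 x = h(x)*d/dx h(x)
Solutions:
 h(x) = -sqrt(C1 + x^2)
 h(x) = sqrt(C1 + x^2)


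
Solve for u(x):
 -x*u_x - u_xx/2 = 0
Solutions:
 u(x) = C1 + C2*erf(x)


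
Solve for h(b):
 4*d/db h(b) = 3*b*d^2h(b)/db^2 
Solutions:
 h(b) = C1 + C2*b^(7/3)


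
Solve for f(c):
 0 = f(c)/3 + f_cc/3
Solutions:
 f(c) = C1*sin(c) + C2*cos(c)


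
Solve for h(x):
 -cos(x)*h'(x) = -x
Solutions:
 h(x) = C1 + Integral(x/cos(x), x)


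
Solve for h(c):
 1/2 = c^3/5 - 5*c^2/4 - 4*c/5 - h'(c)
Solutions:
 h(c) = C1 + c^4/20 - 5*c^3/12 - 2*c^2/5 - c/2


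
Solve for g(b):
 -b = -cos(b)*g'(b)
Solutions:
 g(b) = C1 + Integral(b/cos(b), b)


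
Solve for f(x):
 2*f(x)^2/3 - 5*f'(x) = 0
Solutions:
 f(x) = -15/(C1 + 2*x)


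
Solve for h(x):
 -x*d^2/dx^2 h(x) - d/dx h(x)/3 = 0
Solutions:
 h(x) = C1 + C2*x^(2/3)


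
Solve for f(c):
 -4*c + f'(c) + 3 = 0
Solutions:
 f(c) = C1 + 2*c^2 - 3*c


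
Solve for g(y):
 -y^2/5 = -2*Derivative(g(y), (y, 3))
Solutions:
 g(y) = C1 + C2*y + C3*y^2 + y^5/600


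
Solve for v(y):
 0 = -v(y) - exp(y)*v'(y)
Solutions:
 v(y) = C1*exp(exp(-y))


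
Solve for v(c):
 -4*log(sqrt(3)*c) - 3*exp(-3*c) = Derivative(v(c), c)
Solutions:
 v(c) = C1 - 4*c*log(c) + 2*c*(2 - log(3)) + exp(-3*c)


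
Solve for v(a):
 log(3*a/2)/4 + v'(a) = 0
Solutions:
 v(a) = C1 - a*log(a)/4 - a*log(3)/4 + a*log(2)/4 + a/4


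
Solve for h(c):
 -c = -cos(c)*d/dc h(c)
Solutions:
 h(c) = C1 + Integral(c/cos(c), c)


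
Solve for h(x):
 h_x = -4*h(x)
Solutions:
 h(x) = C1*exp(-4*x)


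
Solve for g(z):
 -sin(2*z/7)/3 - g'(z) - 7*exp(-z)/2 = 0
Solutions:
 g(z) = C1 + 7*cos(2*z/7)/6 + 7*exp(-z)/2


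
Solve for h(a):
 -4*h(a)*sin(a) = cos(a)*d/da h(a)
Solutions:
 h(a) = C1*cos(a)^4


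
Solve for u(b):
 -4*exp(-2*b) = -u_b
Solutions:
 u(b) = C1 - 2*exp(-2*b)


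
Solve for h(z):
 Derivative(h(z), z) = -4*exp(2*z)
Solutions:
 h(z) = C1 - 2*exp(2*z)


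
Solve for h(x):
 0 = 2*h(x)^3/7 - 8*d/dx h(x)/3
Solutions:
 h(x) = -sqrt(14)*sqrt(-1/(C1 + 3*x))
 h(x) = sqrt(14)*sqrt(-1/(C1 + 3*x))


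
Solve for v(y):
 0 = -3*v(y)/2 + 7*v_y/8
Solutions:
 v(y) = C1*exp(12*y/7)


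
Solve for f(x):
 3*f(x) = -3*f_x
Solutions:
 f(x) = C1*exp(-x)


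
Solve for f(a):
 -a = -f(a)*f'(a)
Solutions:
 f(a) = -sqrt(C1 + a^2)
 f(a) = sqrt(C1 + a^2)


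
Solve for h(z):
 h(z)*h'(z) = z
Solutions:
 h(z) = -sqrt(C1 + z^2)
 h(z) = sqrt(C1 + z^2)


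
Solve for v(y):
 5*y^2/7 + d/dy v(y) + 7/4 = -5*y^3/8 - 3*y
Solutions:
 v(y) = C1 - 5*y^4/32 - 5*y^3/21 - 3*y^2/2 - 7*y/4


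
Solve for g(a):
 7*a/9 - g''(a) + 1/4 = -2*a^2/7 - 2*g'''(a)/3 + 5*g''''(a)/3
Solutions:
 g(a) = C1 + C2*a + a^4/42 + 73*a^3/378 + 53*a^2/1512 + (C3*sin(sqrt(14)*a/5) + C4*cos(sqrt(14)*a/5))*exp(a/5)


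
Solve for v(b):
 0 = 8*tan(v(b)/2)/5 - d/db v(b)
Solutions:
 v(b) = -2*asin(C1*exp(4*b/5)) + 2*pi
 v(b) = 2*asin(C1*exp(4*b/5))


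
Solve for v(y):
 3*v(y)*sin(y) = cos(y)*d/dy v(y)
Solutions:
 v(y) = C1/cos(y)^3


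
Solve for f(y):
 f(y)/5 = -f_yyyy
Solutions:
 f(y) = (C1*sin(sqrt(2)*5^(3/4)*y/10) + C2*cos(sqrt(2)*5^(3/4)*y/10))*exp(-sqrt(2)*5^(3/4)*y/10) + (C3*sin(sqrt(2)*5^(3/4)*y/10) + C4*cos(sqrt(2)*5^(3/4)*y/10))*exp(sqrt(2)*5^(3/4)*y/10)


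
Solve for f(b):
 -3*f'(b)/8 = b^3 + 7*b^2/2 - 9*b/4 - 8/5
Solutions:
 f(b) = C1 - 2*b^4/3 - 28*b^3/9 + 3*b^2 + 64*b/15


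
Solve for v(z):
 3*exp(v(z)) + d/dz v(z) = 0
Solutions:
 v(z) = log(1/(C1 + 3*z))


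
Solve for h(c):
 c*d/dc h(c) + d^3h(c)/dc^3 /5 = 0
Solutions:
 h(c) = C1 + Integral(C2*airyai(-5^(1/3)*c) + C3*airybi(-5^(1/3)*c), c)


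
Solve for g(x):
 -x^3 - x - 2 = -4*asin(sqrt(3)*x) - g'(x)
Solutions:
 g(x) = C1 + x^4/4 + x^2/2 - 4*x*asin(sqrt(3)*x) + 2*x - 4*sqrt(3)*sqrt(1 - 3*x^2)/3


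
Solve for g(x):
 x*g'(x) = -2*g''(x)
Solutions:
 g(x) = C1 + C2*erf(x/2)


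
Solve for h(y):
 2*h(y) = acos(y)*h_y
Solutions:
 h(y) = C1*exp(2*Integral(1/acos(y), y))


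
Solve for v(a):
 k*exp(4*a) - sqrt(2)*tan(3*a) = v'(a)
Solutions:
 v(a) = C1 + k*exp(4*a)/4 + sqrt(2)*log(cos(3*a))/3


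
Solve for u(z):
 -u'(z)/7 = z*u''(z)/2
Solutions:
 u(z) = C1 + C2*z^(5/7)


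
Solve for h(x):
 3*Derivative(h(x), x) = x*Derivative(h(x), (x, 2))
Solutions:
 h(x) = C1 + C2*x^4


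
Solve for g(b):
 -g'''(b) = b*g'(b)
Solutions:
 g(b) = C1 + Integral(C2*airyai(-b) + C3*airybi(-b), b)


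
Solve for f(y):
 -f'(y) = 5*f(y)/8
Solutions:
 f(y) = C1*exp(-5*y/8)


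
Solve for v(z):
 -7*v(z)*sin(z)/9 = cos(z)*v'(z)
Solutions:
 v(z) = C1*cos(z)^(7/9)


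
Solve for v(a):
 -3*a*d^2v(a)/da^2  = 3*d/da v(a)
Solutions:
 v(a) = C1 + C2*log(a)


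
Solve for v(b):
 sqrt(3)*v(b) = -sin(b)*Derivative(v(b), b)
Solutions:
 v(b) = C1*(cos(b) + 1)^(sqrt(3)/2)/(cos(b) - 1)^(sqrt(3)/2)


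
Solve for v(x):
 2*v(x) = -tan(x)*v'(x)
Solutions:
 v(x) = C1/sin(x)^2


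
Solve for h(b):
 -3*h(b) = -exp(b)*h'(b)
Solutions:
 h(b) = C1*exp(-3*exp(-b))


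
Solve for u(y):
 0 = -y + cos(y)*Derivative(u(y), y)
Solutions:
 u(y) = C1 + Integral(y/cos(y), y)


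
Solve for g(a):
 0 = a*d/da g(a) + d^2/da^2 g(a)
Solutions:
 g(a) = C1 + C2*erf(sqrt(2)*a/2)


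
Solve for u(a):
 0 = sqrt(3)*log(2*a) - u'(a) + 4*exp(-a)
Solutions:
 u(a) = C1 + sqrt(3)*a*log(a) + sqrt(3)*a*(-1 + log(2)) - 4*exp(-a)


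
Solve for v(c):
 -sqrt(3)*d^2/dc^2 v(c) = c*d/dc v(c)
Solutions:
 v(c) = C1 + C2*erf(sqrt(2)*3^(3/4)*c/6)


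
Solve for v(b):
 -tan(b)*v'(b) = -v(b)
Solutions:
 v(b) = C1*sin(b)


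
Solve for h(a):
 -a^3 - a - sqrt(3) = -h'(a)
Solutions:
 h(a) = C1 + a^4/4 + a^2/2 + sqrt(3)*a


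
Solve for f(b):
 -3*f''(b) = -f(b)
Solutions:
 f(b) = C1*exp(-sqrt(3)*b/3) + C2*exp(sqrt(3)*b/3)


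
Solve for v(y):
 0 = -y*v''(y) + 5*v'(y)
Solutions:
 v(y) = C1 + C2*y^6


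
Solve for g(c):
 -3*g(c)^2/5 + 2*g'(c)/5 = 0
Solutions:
 g(c) = -2/(C1 + 3*c)


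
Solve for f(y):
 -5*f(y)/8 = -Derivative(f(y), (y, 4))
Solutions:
 f(y) = C1*exp(-10^(1/4)*y/2) + C2*exp(10^(1/4)*y/2) + C3*sin(10^(1/4)*y/2) + C4*cos(10^(1/4)*y/2)


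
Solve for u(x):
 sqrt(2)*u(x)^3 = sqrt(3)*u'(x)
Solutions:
 u(x) = -sqrt(6)*sqrt(-1/(C1 + sqrt(6)*x))/2
 u(x) = sqrt(6)*sqrt(-1/(C1 + sqrt(6)*x))/2


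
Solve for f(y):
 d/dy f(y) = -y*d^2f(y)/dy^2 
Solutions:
 f(y) = C1 + C2*log(y)


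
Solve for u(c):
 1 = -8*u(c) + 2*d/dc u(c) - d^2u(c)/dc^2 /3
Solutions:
 u(c) = (C1*sin(sqrt(15)*c) + C2*cos(sqrt(15)*c))*exp(3*c) - 1/8


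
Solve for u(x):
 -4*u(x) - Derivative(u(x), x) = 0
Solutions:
 u(x) = C1*exp(-4*x)


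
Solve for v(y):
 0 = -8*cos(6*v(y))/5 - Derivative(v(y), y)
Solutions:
 8*y/5 - log(sin(6*v(y)) - 1)/12 + log(sin(6*v(y)) + 1)/12 = C1


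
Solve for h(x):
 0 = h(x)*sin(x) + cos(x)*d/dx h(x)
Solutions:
 h(x) = C1*cos(x)


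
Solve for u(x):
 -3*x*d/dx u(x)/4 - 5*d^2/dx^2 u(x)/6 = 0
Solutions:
 u(x) = C1 + C2*erf(3*sqrt(5)*x/10)


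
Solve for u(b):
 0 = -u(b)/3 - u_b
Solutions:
 u(b) = C1*exp(-b/3)


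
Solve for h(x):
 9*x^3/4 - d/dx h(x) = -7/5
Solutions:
 h(x) = C1 + 9*x^4/16 + 7*x/5


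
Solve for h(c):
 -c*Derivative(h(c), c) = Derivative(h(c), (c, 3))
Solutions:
 h(c) = C1 + Integral(C2*airyai(-c) + C3*airybi(-c), c)


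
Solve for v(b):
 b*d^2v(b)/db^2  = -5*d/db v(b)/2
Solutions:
 v(b) = C1 + C2/b^(3/2)


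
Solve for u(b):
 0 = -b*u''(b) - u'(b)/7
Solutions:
 u(b) = C1 + C2*b^(6/7)


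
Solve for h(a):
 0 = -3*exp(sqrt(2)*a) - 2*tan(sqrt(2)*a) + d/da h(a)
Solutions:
 h(a) = C1 + 3*sqrt(2)*exp(sqrt(2)*a)/2 - sqrt(2)*log(cos(sqrt(2)*a))


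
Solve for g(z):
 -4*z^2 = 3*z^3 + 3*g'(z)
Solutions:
 g(z) = C1 - z^4/4 - 4*z^3/9


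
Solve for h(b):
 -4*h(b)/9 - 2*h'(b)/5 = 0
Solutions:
 h(b) = C1*exp(-10*b/9)


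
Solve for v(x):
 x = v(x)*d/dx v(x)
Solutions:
 v(x) = -sqrt(C1 + x^2)
 v(x) = sqrt(C1 + x^2)


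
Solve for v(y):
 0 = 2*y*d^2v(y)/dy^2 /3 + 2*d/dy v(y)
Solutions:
 v(y) = C1 + C2/y^2


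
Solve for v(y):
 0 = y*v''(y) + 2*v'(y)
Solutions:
 v(y) = C1 + C2/y


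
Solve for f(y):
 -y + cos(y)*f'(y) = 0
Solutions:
 f(y) = C1 + Integral(y/cos(y), y)


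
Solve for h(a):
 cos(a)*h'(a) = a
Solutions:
 h(a) = C1 + Integral(a/cos(a), a)


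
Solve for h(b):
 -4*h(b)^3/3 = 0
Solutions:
 h(b) = 0


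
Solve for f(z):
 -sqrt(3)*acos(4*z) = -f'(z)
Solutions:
 f(z) = C1 + sqrt(3)*(z*acos(4*z) - sqrt(1 - 16*z^2)/4)


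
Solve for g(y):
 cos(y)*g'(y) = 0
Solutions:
 g(y) = C1


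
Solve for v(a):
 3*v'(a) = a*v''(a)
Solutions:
 v(a) = C1 + C2*a^4


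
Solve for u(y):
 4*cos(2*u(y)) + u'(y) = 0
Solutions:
 u(y) = -asin((C1 + exp(16*y))/(C1 - exp(16*y)))/2 + pi/2
 u(y) = asin((C1 + exp(16*y))/(C1 - exp(16*y)))/2


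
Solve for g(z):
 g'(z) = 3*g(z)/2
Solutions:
 g(z) = C1*exp(3*z/2)


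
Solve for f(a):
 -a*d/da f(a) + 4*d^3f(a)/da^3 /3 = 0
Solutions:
 f(a) = C1 + Integral(C2*airyai(6^(1/3)*a/2) + C3*airybi(6^(1/3)*a/2), a)


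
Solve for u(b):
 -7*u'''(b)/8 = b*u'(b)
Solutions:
 u(b) = C1 + Integral(C2*airyai(-2*7^(2/3)*b/7) + C3*airybi(-2*7^(2/3)*b/7), b)


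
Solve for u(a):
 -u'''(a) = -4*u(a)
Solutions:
 u(a) = C3*exp(2^(2/3)*a) + (C1*sin(2^(2/3)*sqrt(3)*a/2) + C2*cos(2^(2/3)*sqrt(3)*a/2))*exp(-2^(2/3)*a/2)


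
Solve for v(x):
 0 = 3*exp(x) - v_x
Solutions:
 v(x) = C1 + 3*exp(x)


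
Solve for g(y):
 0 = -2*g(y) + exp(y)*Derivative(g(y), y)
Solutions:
 g(y) = C1*exp(-2*exp(-y))


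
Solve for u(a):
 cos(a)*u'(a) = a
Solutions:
 u(a) = C1 + Integral(a/cos(a), a)


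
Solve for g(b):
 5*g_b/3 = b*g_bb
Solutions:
 g(b) = C1 + C2*b^(8/3)


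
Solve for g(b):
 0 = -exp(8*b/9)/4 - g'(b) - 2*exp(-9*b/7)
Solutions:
 g(b) = C1 - 9*exp(8*b/9)/32 + 14*exp(-9*b/7)/9


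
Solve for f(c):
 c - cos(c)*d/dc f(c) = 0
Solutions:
 f(c) = C1 + Integral(c/cos(c), c)


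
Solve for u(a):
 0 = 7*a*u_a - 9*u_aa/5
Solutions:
 u(a) = C1 + C2*erfi(sqrt(70)*a/6)


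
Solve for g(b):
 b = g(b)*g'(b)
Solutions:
 g(b) = -sqrt(C1 + b^2)
 g(b) = sqrt(C1 + b^2)


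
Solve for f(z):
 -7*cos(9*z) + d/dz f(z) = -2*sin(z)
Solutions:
 f(z) = C1 + 7*sin(9*z)/9 + 2*cos(z)


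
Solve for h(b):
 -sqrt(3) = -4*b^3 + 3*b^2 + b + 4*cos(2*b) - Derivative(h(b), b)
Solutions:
 h(b) = C1 - b^4 + b^3 + b^2/2 + sqrt(3)*b + 2*sin(2*b)


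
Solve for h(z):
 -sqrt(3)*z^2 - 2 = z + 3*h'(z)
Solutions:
 h(z) = C1 - sqrt(3)*z^3/9 - z^2/6 - 2*z/3


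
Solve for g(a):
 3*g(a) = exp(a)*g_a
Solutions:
 g(a) = C1*exp(-3*exp(-a))


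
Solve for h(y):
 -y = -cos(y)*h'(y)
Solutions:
 h(y) = C1 + Integral(y/cos(y), y)


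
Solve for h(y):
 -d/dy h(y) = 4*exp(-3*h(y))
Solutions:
 h(y) = log(C1 - 12*y)/3
 h(y) = log((-3^(1/3) - 3^(5/6)*I)*(C1 - 4*y)^(1/3)/2)
 h(y) = log((-3^(1/3) + 3^(5/6)*I)*(C1 - 4*y)^(1/3)/2)


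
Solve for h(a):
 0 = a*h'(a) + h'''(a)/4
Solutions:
 h(a) = C1 + Integral(C2*airyai(-2^(2/3)*a) + C3*airybi(-2^(2/3)*a), a)


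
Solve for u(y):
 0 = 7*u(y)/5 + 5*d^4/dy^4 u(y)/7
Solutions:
 u(y) = (C1*sin(sqrt(70)*y/10) + C2*cos(sqrt(70)*y/10))*exp(-sqrt(70)*y/10) + (C3*sin(sqrt(70)*y/10) + C4*cos(sqrt(70)*y/10))*exp(sqrt(70)*y/10)


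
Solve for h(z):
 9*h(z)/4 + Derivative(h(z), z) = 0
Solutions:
 h(z) = C1*exp(-9*z/4)


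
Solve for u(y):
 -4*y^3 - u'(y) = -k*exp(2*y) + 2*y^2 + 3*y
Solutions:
 u(y) = C1 + k*exp(2*y)/2 - y^4 - 2*y^3/3 - 3*y^2/2


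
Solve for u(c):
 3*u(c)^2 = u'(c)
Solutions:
 u(c) = -1/(C1 + 3*c)


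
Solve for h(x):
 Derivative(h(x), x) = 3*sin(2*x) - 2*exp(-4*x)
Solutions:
 h(x) = C1 - 3*cos(2*x)/2 + exp(-4*x)/2


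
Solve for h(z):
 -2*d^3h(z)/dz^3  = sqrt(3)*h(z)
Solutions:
 h(z) = C3*exp(-2^(2/3)*3^(1/6)*z/2) + (C1*sin(6^(2/3)*z/4) + C2*cos(6^(2/3)*z/4))*exp(2^(2/3)*3^(1/6)*z/4)


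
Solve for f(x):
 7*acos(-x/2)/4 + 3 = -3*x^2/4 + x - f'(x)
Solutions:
 f(x) = C1 - x^3/4 + x^2/2 - 7*x*acos(-x/2)/4 - 3*x - 7*sqrt(4 - x^2)/4


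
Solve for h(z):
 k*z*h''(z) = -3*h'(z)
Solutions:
 h(z) = C1 + z^(((re(k) - 3)*re(k) + im(k)^2)/(re(k)^2 + im(k)^2))*(C2*sin(3*log(z)*Abs(im(k))/(re(k)^2 + im(k)^2)) + C3*cos(3*log(z)*im(k)/(re(k)^2 + im(k)^2)))


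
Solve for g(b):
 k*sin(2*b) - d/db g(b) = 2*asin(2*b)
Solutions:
 g(b) = C1 - 2*b*asin(2*b) - k*cos(2*b)/2 - sqrt(1 - 4*b^2)


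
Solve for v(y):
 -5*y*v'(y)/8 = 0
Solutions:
 v(y) = C1


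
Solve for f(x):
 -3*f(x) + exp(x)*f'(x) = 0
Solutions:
 f(x) = C1*exp(-3*exp(-x))


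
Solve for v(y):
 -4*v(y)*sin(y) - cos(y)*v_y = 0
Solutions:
 v(y) = C1*cos(y)^4


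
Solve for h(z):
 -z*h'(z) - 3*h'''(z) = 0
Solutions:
 h(z) = C1 + Integral(C2*airyai(-3^(2/3)*z/3) + C3*airybi(-3^(2/3)*z/3), z)


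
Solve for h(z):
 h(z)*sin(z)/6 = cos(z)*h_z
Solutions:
 h(z) = C1/cos(z)^(1/6)


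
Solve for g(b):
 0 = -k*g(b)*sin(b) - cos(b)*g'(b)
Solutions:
 g(b) = C1*exp(k*log(cos(b)))


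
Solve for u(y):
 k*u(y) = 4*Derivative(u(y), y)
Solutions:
 u(y) = C1*exp(k*y/4)


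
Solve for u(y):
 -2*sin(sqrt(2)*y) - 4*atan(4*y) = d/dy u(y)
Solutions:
 u(y) = C1 - 4*y*atan(4*y) + log(16*y^2 + 1)/2 + sqrt(2)*cos(sqrt(2)*y)


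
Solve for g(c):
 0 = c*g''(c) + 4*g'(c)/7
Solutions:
 g(c) = C1 + C2*c^(3/7)


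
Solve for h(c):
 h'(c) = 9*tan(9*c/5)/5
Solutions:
 h(c) = C1 - log(cos(9*c/5))


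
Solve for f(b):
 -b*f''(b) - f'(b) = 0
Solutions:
 f(b) = C1 + C2*log(b)


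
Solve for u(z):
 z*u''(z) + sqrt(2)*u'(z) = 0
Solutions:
 u(z) = C1 + C2*z^(1 - sqrt(2))


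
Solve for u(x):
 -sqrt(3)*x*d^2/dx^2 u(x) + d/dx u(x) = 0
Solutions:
 u(x) = C1 + C2*x^(sqrt(3)/3 + 1)


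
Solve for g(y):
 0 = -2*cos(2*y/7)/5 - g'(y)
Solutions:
 g(y) = C1 - 7*sin(2*y/7)/5


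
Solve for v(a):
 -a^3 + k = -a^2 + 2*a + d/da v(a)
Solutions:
 v(a) = C1 - a^4/4 + a^3/3 - a^2 + a*k


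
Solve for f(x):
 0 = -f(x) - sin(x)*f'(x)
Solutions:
 f(x) = C1*sqrt(cos(x) + 1)/sqrt(cos(x) - 1)


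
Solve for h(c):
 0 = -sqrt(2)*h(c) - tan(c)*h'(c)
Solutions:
 h(c) = C1/sin(c)^(sqrt(2))


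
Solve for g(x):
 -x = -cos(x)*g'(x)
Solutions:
 g(x) = C1 + Integral(x/cos(x), x)


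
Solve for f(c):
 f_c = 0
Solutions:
 f(c) = C1


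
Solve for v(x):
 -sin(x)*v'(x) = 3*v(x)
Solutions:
 v(x) = C1*(cos(x) + 1)^(3/2)/(cos(x) - 1)^(3/2)


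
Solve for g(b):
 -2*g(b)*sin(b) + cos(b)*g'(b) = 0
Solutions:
 g(b) = C1/cos(b)^2


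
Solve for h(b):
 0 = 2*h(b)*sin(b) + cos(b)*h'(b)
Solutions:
 h(b) = C1*cos(b)^2


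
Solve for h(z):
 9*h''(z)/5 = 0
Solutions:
 h(z) = C1 + C2*z


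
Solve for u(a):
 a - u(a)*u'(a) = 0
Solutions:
 u(a) = -sqrt(C1 + a^2)
 u(a) = sqrt(C1 + a^2)


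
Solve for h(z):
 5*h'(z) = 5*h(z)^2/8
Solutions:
 h(z) = -8/(C1 + z)


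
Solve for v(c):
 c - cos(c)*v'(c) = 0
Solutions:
 v(c) = C1 + Integral(c/cos(c), c)


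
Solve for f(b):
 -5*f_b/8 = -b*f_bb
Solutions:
 f(b) = C1 + C2*b^(13/8)


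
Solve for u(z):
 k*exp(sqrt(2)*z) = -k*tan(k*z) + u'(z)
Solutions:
 u(z) = C1 + k*Piecewise((sqrt(2)*exp(sqrt(2)*z)/2 + log(tan(k*z)^2 + 1)/(2*k), Ne(k, 0)), (sqrt(2)*exp(sqrt(2)*z)/2, True))


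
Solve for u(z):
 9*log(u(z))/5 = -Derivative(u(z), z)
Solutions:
 li(u(z)) = C1 - 9*z/5


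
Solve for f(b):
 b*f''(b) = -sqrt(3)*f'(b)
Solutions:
 f(b) = C1 + C2*b^(1 - sqrt(3))


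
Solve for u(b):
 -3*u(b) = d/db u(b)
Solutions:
 u(b) = C1*exp(-3*b)


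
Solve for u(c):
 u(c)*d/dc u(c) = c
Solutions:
 u(c) = -sqrt(C1 + c^2)
 u(c) = sqrt(C1 + c^2)


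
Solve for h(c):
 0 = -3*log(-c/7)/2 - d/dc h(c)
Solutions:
 h(c) = C1 - 3*c*log(-c)/2 + 3*c*(1 + log(7))/2


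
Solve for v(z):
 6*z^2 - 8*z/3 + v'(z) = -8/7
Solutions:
 v(z) = C1 - 2*z^3 + 4*z^2/3 - 8*z/7


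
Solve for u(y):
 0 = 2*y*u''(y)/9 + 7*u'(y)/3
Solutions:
 u(y) = C1 + C2/y^(19/2)


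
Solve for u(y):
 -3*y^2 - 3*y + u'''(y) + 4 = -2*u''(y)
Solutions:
 u(y) = C1 + C2*y + C3*exp(-2*y) + y^4/8 - y^2


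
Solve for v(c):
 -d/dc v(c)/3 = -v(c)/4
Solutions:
 v(c) = C1*exp(3*c/4)


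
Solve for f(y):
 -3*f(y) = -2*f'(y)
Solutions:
 f(y) = C1*exp(3*y/2)


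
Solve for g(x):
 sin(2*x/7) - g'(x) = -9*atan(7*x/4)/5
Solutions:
 g(x) = C1 + 9*x*atan(7*x/4)/5 - 18*log(49*x^2 + 16)/35 - 7*cos(2*x/7)/2


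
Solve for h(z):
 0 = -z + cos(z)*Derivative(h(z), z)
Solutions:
 h(z) = C1 + Integral(z/cos(z), z)


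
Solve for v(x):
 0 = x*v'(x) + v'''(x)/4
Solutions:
 v(x) = C1 + Integral(C2*airyai(-2^(2/3)*x) + C3*airybi(-2^(2/3)*x), x)


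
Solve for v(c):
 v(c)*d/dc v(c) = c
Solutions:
 v(c) = -sqrt(C1 + c^2)
 v(c) = sqrt(C1 + c^2)


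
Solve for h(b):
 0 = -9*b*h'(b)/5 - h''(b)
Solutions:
 h(b) = C1 + C2*erf(3*sqrt(10)*b/10)


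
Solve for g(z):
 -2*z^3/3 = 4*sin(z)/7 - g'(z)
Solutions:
 g(z) = C1 + z^4/6 - 4*cos(z)/7


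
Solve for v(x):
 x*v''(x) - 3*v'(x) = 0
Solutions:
 v(x) = C1 + C2*x^4


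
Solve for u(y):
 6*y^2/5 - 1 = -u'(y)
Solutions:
 u(y) = C1 - 2*y^3/5 + y


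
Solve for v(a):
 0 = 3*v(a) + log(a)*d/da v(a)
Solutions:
 v(a) = C1*exp(-3*li(a))
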